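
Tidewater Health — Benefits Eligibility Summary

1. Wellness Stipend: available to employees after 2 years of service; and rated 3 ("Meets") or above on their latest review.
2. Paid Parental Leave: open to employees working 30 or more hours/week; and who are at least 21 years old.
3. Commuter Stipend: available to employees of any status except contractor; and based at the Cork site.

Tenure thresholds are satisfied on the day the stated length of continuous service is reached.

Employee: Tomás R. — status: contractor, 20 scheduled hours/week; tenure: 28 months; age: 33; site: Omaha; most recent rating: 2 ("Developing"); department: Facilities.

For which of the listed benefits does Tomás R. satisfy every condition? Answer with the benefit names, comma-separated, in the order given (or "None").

None

Wellness Stipend — service 28 months ≥ 2 years (≈730 days) ✓; rating 2 < 3 ✗ → not eligible.
Paid Parental Leave — 20 hrs/wk < 30 ✗ → not eligible.
Commuter Stipend — status contractor ✗ (excluded) → not eligible.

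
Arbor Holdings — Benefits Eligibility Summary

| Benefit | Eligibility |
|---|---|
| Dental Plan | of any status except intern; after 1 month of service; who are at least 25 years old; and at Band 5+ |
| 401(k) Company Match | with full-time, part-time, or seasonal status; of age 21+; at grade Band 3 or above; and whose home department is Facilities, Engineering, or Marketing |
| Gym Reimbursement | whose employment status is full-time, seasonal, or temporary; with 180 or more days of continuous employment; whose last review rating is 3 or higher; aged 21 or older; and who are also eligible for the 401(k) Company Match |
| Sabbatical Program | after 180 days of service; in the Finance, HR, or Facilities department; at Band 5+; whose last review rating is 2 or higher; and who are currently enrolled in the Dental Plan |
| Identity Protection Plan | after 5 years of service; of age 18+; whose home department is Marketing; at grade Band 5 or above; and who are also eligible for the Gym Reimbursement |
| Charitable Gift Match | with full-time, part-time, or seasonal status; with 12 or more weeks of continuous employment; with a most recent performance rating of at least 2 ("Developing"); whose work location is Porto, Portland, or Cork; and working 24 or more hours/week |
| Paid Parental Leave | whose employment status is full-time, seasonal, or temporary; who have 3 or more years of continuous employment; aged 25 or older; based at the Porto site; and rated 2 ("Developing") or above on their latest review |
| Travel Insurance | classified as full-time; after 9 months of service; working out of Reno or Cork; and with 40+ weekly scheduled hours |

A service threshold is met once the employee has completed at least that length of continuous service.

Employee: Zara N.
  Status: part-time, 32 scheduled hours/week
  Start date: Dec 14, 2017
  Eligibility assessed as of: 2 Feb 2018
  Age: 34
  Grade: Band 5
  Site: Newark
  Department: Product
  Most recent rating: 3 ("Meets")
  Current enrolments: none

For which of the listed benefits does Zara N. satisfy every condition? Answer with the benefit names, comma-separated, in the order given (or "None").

Dental Plan

Service from Dec 14, 2017 to 2 Feb 2018: 50 days.
Dental Plan — status part-time ✓ (not excluded); service 50 days ≥ 1 month (≈30 days) ✓; age 34 ≥ 25 ✓; grade Band 5 ≥ Band 5 ✓ → eligible.
401(k) Company Match — status part-time ✓; age 34 ≥ 21 ✓; grade Band 5 ≥ Band 3 ✓; dept Product ✗ → not eligible.
Gym Reimbursement — status part-time ✗ (requires full-time, seasonal, or temporary) → not eligible.
Sabbatical Program — service 50 days < 180 days ✗ → not eligible.
Identity Protection Plan — service 50 days < 5 years (≈1825 days) ✗ → not eligible.
Charitable Gift Match — status part-time ✓; service 50 days < 12 weeks (≈84 days) ✗ → not eligible.
Paid Parental Leave — status part-time ✗ (requires full-time, seasonal, or temporary) → not eligible.
Travel Insurance — status part-time ✗ (requires full-time) → not eligible.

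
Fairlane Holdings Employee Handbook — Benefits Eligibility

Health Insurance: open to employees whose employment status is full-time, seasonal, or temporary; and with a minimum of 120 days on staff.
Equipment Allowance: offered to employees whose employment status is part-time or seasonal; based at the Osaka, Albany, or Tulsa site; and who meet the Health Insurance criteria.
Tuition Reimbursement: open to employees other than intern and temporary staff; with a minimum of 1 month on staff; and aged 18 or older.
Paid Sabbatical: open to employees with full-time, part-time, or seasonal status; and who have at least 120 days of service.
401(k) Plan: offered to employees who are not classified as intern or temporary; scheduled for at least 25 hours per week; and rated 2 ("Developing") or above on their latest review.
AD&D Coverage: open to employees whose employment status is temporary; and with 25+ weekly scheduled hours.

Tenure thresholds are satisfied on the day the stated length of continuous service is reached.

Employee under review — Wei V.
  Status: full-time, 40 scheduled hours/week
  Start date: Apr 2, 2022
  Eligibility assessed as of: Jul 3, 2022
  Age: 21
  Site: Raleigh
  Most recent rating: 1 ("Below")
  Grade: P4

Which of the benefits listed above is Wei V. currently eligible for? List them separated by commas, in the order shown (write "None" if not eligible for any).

Service from Apr 2, 2022 to Jul 3, 2022: 92 days.
Health Insurance — status full-time ✓; service 92 days < 120 days ✗ → not eligible.
Equipment Allowance — status full-time ✗ (requires part-time or seasonal) → not eligible.
Tuition Reimbursement — status full-time ✓ (not excluded); service 92 days ≥ 1 month (≈30 days) ✓; age 21 ≥ 18 ✓ → eligible.
Paid Sabbatical — status full-time ✓; service 92 days < 120 days ✗ → not eligible.
401(k) Plan — status full-time ✓ (not excluded); 40 hrs/wk ≥ 25 ✓; rating 1 < 2 ✗ → not eligible.
AD&D Coverage — status full-time ✗ (requires temporary) → not eligible.

Tuition Reimbursement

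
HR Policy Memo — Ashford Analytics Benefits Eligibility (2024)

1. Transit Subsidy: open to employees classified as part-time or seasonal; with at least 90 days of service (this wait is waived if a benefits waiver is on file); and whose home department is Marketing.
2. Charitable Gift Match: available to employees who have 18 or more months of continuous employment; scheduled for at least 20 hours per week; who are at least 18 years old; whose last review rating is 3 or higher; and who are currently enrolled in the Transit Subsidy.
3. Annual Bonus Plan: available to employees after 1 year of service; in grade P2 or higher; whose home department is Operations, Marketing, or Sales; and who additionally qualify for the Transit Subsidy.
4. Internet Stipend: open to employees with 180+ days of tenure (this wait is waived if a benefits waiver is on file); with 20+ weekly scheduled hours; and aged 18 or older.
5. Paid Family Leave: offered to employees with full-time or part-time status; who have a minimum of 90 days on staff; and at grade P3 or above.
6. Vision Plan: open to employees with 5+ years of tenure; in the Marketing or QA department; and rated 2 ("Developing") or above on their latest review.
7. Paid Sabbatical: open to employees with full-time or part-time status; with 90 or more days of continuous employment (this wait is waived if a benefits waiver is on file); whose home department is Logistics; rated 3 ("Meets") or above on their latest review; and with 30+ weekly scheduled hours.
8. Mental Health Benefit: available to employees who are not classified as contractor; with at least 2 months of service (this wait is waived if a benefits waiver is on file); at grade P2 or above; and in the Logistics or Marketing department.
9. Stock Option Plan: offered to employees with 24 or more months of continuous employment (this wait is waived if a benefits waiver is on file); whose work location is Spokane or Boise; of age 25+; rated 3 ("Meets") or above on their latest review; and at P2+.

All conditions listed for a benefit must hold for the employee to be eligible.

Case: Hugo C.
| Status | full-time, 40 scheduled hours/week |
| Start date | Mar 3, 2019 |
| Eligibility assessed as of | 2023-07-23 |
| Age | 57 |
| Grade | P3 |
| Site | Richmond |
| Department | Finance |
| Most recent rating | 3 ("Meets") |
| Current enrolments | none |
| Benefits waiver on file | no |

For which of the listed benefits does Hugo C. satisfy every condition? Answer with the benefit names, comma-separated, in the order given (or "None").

Internet Stipend, Paid Family Leave

Service from Mar 3, 2019 to 2023-07-23: 1603 days.
Transit Subsidy — status full-time ✗ (requires part-time or seasonal) → not eligible.
Charitable Gift Match — service 1603 days ≥ 18 months (≈540 days) ✓; 40 hrs/wk ≥ 20 ✓; age 57 ≥ 18 ✓; rating 3 ≥ 3 ✓; not enrolled in Transit Subsidy ✗ → not eligible.
Annual Bonus Plan — service 1603 days ≥ 1 year (≈365 days) ✓; grade P3 ≥ P2 ✓; dept Finance ✗ → not eligible.
Internet Stipend — no waiver, service 1603 days ≥ 180 days ✓; 40 hrs/wk ≥ 20 ✓; age 57 ≥ 18 ✓ → eligible.
Paid Family Leave — status full-time ✓; service 1603 days ≥ 90 days ✓; grade P3 ≥ P3 ✓ → eligible.
Vision Plan — service 1603 days < 5 years (≈1825 days) ✗ → not eligible.
Paid Sabbatical — status full-time ✓; no waiver, service 1603 days ≥ 90 days ✓; dept Finance ✗ → not eligible.
Mental Health Benefit — status full-time ✓ (not excluded); no waiver, service 1603 days ≥ 2 months (≈60 days) ✓; grade P3 ≥ P2 ✓; dept Finance ✗ → not eligible.
Stock Option Plan — no waiver, service 1603 days ≥ 24 months (≈720 days) ✓; site Richmond ✗ (not Spokane or Boise) → not eligible.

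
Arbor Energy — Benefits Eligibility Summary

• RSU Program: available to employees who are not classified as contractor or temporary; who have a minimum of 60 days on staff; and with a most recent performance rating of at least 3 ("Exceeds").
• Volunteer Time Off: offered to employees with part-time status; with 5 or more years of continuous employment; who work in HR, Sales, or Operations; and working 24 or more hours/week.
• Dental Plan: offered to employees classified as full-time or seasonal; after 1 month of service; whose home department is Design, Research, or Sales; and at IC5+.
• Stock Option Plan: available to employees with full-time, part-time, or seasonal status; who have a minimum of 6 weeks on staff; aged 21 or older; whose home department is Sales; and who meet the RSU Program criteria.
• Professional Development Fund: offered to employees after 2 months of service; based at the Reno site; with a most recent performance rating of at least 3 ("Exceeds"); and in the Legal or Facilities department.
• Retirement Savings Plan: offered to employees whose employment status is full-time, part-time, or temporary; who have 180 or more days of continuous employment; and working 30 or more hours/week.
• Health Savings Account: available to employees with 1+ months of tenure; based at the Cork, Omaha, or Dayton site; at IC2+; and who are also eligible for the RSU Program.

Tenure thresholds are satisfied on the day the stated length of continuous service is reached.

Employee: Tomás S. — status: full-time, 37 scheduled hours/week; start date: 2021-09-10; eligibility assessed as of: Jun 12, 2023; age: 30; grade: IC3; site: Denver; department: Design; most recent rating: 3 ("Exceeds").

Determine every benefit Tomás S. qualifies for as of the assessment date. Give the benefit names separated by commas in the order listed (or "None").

Service from 2021-09-10 to Jun 12, 2023: 640 days.
RSU Program — status full-time ✓ (not excluded); service 640 days ≥ 60 days ✓; rating 3 ≥ 3 ✓ → eligible.
Volunteer Time Off — status full-time ✗ (requires part-time) → not eligible.
Dental Plan — status full-time ✓; service 640 days ≥ 1 month (≈30 days) ✓; dept Design ✓; grade IC3 < IC5 ✗ → not eligible.
Stock Option Plan — status full-time ✓; service 640 days ≥ 6 weeks (≈42 days) ✓; age 30 ≥ 21 ✓; dept Design ✗ → not eligible.
Professional Development Fund — service 640 days ≥ 2 months (≈60 days) ✓; site Denver ✗ (not Reno) → not eligible.
Retirement Savings Plan — status full-time ✓; service 640 days ≥ 180 days ✓; 37 hrs/wk ≥ 30 ✓ → eligible.
Health Savings Account — service 640 days ≥ 1 month (≈30 days) ✓; site Denver ✗ (not Cork, Omaha, or Dayton) → not eligible.

RSU Program, Retirement Savings Plan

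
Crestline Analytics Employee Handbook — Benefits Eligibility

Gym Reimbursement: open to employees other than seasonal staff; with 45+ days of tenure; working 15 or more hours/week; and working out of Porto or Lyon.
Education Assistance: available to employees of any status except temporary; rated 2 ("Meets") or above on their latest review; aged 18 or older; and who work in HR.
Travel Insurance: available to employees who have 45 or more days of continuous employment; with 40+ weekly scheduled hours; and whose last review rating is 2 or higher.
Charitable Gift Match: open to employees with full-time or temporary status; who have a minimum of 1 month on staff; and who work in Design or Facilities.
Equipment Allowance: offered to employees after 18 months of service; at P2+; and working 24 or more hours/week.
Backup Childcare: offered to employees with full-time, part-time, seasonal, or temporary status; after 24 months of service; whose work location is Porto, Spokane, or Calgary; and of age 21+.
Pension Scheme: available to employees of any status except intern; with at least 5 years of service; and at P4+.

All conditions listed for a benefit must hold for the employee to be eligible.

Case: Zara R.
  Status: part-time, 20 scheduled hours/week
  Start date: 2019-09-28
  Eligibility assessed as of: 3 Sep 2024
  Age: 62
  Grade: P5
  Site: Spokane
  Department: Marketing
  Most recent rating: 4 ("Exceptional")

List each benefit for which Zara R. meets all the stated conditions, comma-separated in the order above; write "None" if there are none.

Service from 2019-09-28 to 3 Sep 2024: 1802 days.
Gym Reimbursement — status part-time ✓ (not excluded); service 1802 days ≥ 45 days ✓; 20 hrs/wk ≥ 15 ✓; site Spokane ✗ (not Porto or Lyon) → not eligible.
Education Assistance — status part-time ✓ (not excluded); rating 4 ≥ 2 ✓; age 62 ≥ 18 ✓; dept Marketing ✗ → not eligible.
Travel Insurance — service 1802 days ≥ 45 days ✓; 20 hrs/wk < 40 ✗ → not eligible.
Charitable Gift Match — status part-time ✗ (requires full-time or temporary) → not eligible.
Equipment Allowance — service 1802 days ≥ 18 months (≈540 days) ✓; grade P5 ≥ P2 ✓; 20 hrs/wk < 24 ✗ → not eligible.
Backup Childcare — status part-time ✓; service 1802 days ≥ 24 months (≈720 days) ✓; site Spokane ✓; age 62 ≥ 21 ✓ → eligible.
Pension Scheme — status part-time ✓ (not excluded); service 1802 days < 5 years (≈1825 days) ✗ → not eligible.

Backup Childcare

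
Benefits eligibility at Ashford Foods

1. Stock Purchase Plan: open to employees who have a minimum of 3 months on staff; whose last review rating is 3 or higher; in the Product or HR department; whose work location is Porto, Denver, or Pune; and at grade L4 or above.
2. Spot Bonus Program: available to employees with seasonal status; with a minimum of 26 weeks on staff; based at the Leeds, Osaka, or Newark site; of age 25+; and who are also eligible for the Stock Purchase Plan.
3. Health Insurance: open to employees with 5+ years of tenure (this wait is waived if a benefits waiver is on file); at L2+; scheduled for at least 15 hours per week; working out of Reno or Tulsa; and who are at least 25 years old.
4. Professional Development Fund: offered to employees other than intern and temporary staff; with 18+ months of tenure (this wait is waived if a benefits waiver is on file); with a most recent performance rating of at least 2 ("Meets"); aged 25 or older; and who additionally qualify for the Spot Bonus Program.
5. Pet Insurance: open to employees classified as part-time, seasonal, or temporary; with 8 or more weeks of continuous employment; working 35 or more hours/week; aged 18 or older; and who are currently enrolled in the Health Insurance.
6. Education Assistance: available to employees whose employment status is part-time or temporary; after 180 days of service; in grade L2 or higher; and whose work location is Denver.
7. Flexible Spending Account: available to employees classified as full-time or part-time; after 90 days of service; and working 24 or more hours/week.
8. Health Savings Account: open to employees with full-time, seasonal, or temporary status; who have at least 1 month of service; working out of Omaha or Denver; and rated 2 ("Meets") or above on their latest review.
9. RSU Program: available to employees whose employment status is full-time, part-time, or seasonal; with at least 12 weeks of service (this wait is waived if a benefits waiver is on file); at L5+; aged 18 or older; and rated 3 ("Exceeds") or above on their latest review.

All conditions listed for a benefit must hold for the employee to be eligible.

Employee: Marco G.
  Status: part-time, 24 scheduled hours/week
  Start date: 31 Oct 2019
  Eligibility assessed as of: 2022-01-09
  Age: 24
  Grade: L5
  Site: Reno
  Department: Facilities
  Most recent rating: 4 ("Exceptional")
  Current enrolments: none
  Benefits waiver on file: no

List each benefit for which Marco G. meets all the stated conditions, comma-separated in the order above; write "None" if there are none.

Flexible Spending Account, RSU Program

Service from 31 Oct 2019 to 2022-01-09: 801 days.
Stock Purchase Plan — service 801 days ≥ 3 months (≈90 days) ✓; rating 4 ≥ 3 ✓; dept Facilities ✗ → not eligible.
Spot Bonus Program — status part-time ✗ (requires seasonal) → not eligible.
Health Insurance — no waiver, service 801 days < 5 years (≈1825 days) ✗ → not eligible.
Professional Development Fund — status part-time ✓ (not excluded); no waiver, service 801 days ≥ 18 months (≈540 days) ✓; rating 4 ≥ 2 ✓; age 24 < 25 ✗ → not eligible.
Pet Insurance — status part-time ✓; service 801 days ≥ 8 weeks (≈56 days) ✓; 24 hrs/wk < 35 ✗ → not eligible.
Education Assistance — status part-time ✓; service 801 days ≥ 180 days ✓; grade L5 ≥ L2 ✓; site Reno ✗ (not Denver) → not eligible.
Flexible Spending Account — status part-time ✓; service 801 days ≥ 90 days ✓; 24 hrs/wk ≥ 24 ✓ → eligible.
Health Savings Account — status part-time ✗ (requires full-time, seasonal, or temporary) → not eligible.
RSU Program — status part-time ✓; no waiver, service 801 days ≥ 12 weeks (≈84 days) ✓; grade L5 ≥ L5 ✓; age 24 ≥ 18 ✓; rating 4 ≥ 3 ✓ → eligible.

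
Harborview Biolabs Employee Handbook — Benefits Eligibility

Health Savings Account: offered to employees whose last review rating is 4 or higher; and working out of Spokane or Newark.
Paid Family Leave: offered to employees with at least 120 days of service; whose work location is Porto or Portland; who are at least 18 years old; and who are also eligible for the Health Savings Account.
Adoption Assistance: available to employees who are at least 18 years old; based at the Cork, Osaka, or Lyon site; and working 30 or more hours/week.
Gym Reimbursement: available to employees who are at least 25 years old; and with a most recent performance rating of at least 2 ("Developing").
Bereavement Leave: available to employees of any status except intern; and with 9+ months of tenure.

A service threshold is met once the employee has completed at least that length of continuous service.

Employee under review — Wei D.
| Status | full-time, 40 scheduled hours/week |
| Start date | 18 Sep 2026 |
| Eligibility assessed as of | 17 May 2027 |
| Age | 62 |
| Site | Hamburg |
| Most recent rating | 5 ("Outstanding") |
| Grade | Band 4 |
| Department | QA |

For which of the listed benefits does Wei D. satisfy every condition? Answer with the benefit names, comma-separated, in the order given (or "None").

Service from 18 Sep 2026 to 17 May 2027: 241 days.
Health Savings Account — rating 5 ≥ 4 ✓; site Hamburg ✗ (not Spokane or Newark) → not eligible.
Paid Family Leave — service 241 days ≥ 120 days ✓; site Hamburg ✗ (not Porto or Portland) → not eligible.
Adoption Assistance — age 62 ≥ 18 ✓; site Hamburg ✗ (not Cork, Osaka, or Lyon) → not eligible.
Gym Reimbursement — age 62 ≥ 25 ✓; rating 5 ≥ 2 ✓ → eligible.
Bereavement Leave — status full-time ✓ (not excluded); service 241 days < 9 months (≈270 days) ✗ → not eligible.

Gym Reimbursement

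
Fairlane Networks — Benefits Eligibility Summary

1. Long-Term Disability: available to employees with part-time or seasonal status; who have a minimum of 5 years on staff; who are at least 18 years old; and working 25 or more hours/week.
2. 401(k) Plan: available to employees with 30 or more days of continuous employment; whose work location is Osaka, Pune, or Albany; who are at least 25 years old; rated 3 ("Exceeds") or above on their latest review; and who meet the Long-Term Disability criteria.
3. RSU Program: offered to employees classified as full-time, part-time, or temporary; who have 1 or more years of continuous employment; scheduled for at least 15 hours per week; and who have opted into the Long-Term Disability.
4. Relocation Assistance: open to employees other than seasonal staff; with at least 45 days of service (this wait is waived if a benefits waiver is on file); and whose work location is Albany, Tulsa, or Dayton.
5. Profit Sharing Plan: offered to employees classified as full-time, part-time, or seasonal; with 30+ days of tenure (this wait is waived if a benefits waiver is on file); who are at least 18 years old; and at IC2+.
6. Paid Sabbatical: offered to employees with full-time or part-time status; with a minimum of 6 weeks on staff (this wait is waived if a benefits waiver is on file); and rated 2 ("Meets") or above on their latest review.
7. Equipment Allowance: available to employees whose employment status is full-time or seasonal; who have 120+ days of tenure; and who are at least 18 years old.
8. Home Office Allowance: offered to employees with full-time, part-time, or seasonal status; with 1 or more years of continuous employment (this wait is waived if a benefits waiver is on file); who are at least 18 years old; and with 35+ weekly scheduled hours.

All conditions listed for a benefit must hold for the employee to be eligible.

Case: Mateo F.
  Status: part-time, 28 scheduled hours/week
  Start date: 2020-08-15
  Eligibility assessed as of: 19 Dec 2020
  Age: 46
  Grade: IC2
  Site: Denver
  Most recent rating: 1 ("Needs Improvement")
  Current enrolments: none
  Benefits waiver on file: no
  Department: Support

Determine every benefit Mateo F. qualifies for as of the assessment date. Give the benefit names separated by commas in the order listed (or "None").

Profit Sharing Plan

Service from 2020-08-15 to 19 Dec 2020: 126 days.
Long-Term Disability — status part-time ✓; service 126 days < 5 years (≈1825 days) ✗ → not eligible.
401(k) Plan — service 126 days ≥ 30 days ✓; site Denver ✗ (not Osaka, Pune, or Albany) → not eligible.
RSU Program — status part-time ✓; service 126 days < 1 year (≈365 days) ✗ → not eligible.
Relocation Assistance — status part-time ✓ (not excluded); no waiver, service 126 days ≥ 45 days ✓; site Denver ✗ (not Albany, Tulsa, or Dayton) → not eligible.
Profit Sharing Plan — status part-time ✓; no waiver, service 126 days ≥ 30 days ✓; age 46 ≥ 18 ✓; grade IC2 ≥ IC2 ✓ → eligible.
Paid Sabbatical — status part-time ✓; no waiver, service 126 days ≥ 6 weeks (≈42 days) ✓; rating 1 < 2 ✗ → not eligible.
Equipment Allowance — status part-time ✗ (requires full-time or seasonal) → not eligible.
Home Office Allowance — status part-time ✓; no waiver, service 126 days < 1 year (≈365 days) ✗ → not eligible.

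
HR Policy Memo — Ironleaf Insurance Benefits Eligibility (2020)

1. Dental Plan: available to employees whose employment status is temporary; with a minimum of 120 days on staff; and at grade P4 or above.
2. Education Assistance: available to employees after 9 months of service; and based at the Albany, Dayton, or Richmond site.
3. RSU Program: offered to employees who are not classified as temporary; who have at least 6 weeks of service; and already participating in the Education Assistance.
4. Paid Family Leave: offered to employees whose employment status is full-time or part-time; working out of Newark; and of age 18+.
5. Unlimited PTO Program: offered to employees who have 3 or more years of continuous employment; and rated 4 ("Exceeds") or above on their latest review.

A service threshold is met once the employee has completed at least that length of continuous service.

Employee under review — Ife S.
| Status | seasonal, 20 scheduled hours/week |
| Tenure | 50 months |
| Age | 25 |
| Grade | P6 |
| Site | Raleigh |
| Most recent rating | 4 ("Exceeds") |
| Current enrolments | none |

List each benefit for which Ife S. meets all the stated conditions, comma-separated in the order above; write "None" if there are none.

Unlimited PTO Program

Dental Plan — status seasonal ✗ (requires temporary) → not eligible.
Education Assistance — service 50 months ≥ 9 months ✓; site Raleigh ✗ (not Albany, Dayton, or Richmond) → not eligible.
RSU Program — status seasonal ✓ (not excluded); service 50 months ≥ 6 weeks (≈42 days) ✓; not enrolled in Education Assistance ✗ → not eligible.
Paid Family Leave — status seasonal ✗ (requires full-time or part-time) → not eligible.
Unlimited PTO Program — service 50 months ≥ 3 years (≈1095 days) ✓; rating 4 ≥ 4 ✓ → eligible.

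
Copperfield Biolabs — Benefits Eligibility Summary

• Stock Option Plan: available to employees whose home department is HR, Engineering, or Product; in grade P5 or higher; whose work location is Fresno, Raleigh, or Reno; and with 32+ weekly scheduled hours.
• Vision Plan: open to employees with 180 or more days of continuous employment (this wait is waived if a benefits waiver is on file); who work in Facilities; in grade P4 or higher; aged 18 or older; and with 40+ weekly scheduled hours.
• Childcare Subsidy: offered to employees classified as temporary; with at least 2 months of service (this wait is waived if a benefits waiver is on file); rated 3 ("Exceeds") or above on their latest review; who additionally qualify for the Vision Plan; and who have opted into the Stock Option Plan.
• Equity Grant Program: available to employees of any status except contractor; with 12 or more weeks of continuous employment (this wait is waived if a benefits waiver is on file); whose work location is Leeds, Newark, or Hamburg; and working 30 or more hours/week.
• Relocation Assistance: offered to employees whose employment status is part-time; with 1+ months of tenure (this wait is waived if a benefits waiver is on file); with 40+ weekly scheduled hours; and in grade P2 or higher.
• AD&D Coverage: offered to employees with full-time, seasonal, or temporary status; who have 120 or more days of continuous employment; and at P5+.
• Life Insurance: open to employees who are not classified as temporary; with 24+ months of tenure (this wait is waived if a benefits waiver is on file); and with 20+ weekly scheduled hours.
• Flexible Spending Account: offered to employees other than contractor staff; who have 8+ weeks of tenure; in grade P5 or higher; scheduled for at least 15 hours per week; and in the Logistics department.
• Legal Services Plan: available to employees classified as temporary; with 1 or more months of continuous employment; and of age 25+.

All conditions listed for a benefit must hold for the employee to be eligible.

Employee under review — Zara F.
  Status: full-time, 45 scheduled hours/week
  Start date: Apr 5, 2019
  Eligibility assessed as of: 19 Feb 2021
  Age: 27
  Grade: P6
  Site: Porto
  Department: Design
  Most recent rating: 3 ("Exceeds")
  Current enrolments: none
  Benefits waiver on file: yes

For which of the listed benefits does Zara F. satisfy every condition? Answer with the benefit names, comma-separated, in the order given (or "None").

Service from Apr 5, 2019 to 19 Feb 2021: 686 days.
Stock Option Plan — dept Design ✗ → not eligible.
Vision Plan — benefits waiver on file ✓; dept Design ✗ → not eligible.
Childcare Subsidy — status full-time ✗ (requires temporary) → not eligible.
Equity Grant Program — status full-time ✓ (not excluded); benefits waiver on file ✓; site Porto ✗ (not Leeds, Newark, or Hamburg) → not eligible.
Relocation Assistance — status full-time ✗ (requires part-time) → not eligible.
AD&D Coverage — status full-time ✓; service 686 days ≥ 120 days ✓; grade P6 ≥ P5 ✓ → eligible.
Life Insurance — status full-time ✓ (not excluded); benefits waiver on file ✓; 45 hrs/wk ≥ 20 ✓ → eligible.
Flexible Spending Account — status full-time ✓ (not excluded); service 686 days ≥ 8 weeks (≈56 days) ✓; grade P6 ≥ P5 ✓; 45 hrs/wk ≥ 15 ✓; dept Design ✗ → not eligible.
Legal Services Plan — status full-time ✗ (requires temporary) → not eligible.

AD&D Coverage, Life Insurance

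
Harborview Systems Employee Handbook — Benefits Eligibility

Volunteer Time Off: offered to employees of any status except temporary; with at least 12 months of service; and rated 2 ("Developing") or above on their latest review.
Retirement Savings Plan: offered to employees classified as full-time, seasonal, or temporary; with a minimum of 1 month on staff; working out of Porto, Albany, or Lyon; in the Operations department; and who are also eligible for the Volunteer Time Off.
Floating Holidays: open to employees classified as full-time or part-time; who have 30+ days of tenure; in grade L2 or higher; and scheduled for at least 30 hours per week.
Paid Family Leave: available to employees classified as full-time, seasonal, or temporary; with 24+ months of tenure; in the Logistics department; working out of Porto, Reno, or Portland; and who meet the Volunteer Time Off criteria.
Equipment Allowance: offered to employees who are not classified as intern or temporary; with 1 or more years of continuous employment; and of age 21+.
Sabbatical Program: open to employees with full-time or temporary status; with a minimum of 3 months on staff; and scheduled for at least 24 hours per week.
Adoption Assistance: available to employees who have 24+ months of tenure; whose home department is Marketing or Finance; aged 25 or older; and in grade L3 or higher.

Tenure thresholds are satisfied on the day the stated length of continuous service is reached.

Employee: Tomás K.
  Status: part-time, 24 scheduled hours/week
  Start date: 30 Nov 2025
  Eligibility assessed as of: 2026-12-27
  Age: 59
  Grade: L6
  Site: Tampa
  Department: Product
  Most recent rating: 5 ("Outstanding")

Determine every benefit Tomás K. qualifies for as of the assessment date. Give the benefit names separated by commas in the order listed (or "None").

Volunteer Time Off, Equipment Allowance

Service from 30 Nov 2025 to 2026-12-27: 392 days.
Volunteer Time Off — status part-time ✓ (not excluded); service 392 days ≥ 12 months (≈360 days) ✓; rating 5 ≥ 2 ✓ → eligible.
Retirement Savings Plan — status part-time ✗ (requires full-time, seasonal, or temporary) → not eligible.
Floating Holidays — status part-time ✓; service 392 days ≥ 30 days ✓; grade L6 ≥ L2 ✓; 24 hrs/wk < 30 ✗ → not eligible.
Paid Family Leave — status part-time ✗ (requires full-time, seasonal, or temporary) → not eligible.
Equipment Allowance — status part-time ✓ (not excluded); service 392 days ≥ 1 year (≈365 days) ✓; age 59 ≥ 21 ✓ → eligible.
Sabbatical Program — status part-time ✗ (requires full-time or temporary) → not eligible.
Adoption Assistance — service 392 days < 24 months (≈720 days) ✗ → not eligible.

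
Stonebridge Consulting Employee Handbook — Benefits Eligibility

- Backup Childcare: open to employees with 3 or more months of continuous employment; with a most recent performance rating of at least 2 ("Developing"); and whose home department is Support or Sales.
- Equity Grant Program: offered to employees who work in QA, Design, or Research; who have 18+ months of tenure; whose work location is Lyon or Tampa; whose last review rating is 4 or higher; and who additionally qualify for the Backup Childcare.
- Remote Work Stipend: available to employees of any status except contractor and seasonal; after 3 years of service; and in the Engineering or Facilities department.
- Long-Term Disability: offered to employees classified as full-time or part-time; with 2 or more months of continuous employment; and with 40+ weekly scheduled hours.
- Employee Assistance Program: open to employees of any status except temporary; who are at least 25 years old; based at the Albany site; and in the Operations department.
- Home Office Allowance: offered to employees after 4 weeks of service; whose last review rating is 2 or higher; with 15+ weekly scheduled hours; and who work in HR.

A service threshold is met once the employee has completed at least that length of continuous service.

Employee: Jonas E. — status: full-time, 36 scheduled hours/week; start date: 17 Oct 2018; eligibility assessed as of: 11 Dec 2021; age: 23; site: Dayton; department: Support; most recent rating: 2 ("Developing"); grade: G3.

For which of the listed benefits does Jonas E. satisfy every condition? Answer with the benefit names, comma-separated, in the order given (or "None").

Backup Childcare

Service from 17 Oct 2018 to 11 Dec 2021: 1151 days.
Backup Childcare — service 1151 days ≥ 3 months (≈90 days) ✓; rating 2 ≥ 2 ✓; dept Support ✓ → eligible.
Equity Grant Program — dept Support ✗ → not eligible.
Remote Work Stipend — status full-time ✓ (not excluded); service 1151 days ≥ 3 years (≈1095 days) ✓; dept Support ✗ → not eligible.
Long-Term Disability — status full-time ✓; service 1151 days ≥ 2 months (≈60 days) ✓; 36 hrs/wk < 40 ✗ → not eligible.
Employee Assistance Program — status full-time ✓ (not excluded); age 23 < 25 ✗ → not eligible.
Home Office Allowance — service 1151 days ≥ 4 weeks (≈28 days) ✓; rating 2 ≥ 2 ✓; 36 hrs/wk ≥ 15 ✓; dept Support ✗ → not eligible.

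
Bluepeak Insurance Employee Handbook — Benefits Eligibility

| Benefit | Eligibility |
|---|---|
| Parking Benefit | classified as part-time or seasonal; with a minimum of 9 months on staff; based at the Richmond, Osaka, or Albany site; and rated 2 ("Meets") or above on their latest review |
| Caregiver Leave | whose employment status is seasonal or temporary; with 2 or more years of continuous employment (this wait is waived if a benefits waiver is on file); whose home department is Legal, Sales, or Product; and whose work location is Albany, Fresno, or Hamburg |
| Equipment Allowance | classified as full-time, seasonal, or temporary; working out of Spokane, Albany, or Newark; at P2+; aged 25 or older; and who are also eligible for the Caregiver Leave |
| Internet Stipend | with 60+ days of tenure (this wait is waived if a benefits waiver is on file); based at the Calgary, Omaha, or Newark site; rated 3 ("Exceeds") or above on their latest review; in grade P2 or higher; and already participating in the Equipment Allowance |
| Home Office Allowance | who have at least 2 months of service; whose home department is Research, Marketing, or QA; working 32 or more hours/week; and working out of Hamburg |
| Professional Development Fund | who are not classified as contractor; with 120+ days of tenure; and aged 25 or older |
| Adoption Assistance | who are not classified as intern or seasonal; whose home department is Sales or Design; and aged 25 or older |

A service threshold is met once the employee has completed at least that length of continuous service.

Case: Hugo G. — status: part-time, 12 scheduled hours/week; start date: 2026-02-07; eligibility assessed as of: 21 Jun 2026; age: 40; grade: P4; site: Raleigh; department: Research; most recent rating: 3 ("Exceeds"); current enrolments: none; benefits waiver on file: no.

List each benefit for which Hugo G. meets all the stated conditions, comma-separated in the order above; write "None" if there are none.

Professional Development Fund

Service from 2026-02-07 to 21 Jun 2026: 134 days.
Parking Benefit — status part-time ✓; service 134 days < 9 months (≈270 days) ✗ → not eligible.
Caregiver Leave — status part-time ✗ (requires seasonal or temporary) → not eligible.
Equipment Allowance — status part-time ✗ (requires full-time, seasonal, or temporary) → not eligible.
Internet Stipend — no waiver, service 134 days ≥ 60 days ✓; site Raleigh ✗ (not Calgary, Omaha, or Newark) → not eligible.
Home Office Allowance — service 134 days ≥ 2 months (≈60 days) ✓; dept Research ✓; 12 hrs/wk < 32 ✗ → not eligible.
Professional Development Fund — status part-time ✓ (not excluded); service 134 days ≥ 120 days ✓; age 40 ≥ 25 ✓ → eligible.
Adoption Assistance — status part-time ✓ (not excluded); dept Research ✗ → not eligible.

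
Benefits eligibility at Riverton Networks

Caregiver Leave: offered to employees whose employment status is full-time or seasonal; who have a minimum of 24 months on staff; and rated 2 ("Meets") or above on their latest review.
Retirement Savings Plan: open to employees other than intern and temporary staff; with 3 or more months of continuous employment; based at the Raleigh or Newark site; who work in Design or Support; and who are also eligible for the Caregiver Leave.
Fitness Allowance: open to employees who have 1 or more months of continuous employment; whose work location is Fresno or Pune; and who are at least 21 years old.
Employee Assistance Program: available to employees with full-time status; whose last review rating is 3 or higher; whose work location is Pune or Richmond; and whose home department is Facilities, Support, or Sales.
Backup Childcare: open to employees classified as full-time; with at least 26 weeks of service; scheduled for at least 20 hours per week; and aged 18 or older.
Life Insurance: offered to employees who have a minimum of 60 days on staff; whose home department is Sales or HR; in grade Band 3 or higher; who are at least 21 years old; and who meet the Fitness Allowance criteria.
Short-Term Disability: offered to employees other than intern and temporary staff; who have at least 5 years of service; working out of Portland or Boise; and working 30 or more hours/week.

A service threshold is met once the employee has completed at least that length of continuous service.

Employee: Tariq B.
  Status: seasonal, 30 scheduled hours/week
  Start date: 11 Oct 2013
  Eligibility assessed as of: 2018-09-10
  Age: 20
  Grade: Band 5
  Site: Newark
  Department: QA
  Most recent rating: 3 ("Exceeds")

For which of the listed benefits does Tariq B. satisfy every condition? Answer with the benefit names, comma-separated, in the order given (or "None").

Service from 11 Oct 2013 to 2018-09-10: 1795 days.
Caregiver Leave — status seasonal ✓; service 1795 days ≥ 24 months (≈720 days) ✓; rating 3 ≥ 2 ✓ → eligible.
Retirement Savings Plan — status seasonal ✓ (not excluded); service 1795 days ≥ 3 months (≈90 days) ✓; site Newark ✓; dept QA ✗ → not eligible.
Fitness Allowance — service 1795 days ≥ 1 month (≈30 days) ✓; site Newark ✗ (not Fresno or Pune) → not eligible.
Employee Assistance Program — status seasonal ✗ (requires full-time) → not eligible.
Backup Childcare — status seasonal ✗ (requires full-time) → not eligible.
Life Insurance — service 1795 days ≥ 60 days ✓; dept QA ✗ → not eligible.
Short-Term Disability — status seasonal ✓ (not excluded); service 1795 days < 5 years (≈1825 days) ✗ → not eligible.

Caregiver Leave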